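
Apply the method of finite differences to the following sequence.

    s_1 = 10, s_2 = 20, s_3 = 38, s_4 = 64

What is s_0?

First differences: 10, 18, 26
Second differences: 8, 8
The second differences are constant at 8.
Work back: 10 − 8 = 2;  10 − 2 = 8

8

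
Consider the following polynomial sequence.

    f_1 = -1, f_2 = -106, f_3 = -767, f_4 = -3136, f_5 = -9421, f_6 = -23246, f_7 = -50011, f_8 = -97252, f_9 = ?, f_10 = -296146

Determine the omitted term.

Using the first 8 terms:
Δ: -105, -661, -2369, -6285, -13825, -26765, -47241
Δ²: -556, -1708, -3916, -7540, -12940, -20476
Δ³: -1152, -2208, -3624, -5400, -7536
Δ⁴: -1056, -1416, -1776, -2136
Δ⁵: -360, -360, -360
Constant fifth difference = -360.
Extend forward: -2136 − 360 = -2496;  -7536 − 2496 = -10032;  -20476 − 10032 = -30508;  -47241 − 30508 = -77749;  -97252 − 77749 = -175001

-175001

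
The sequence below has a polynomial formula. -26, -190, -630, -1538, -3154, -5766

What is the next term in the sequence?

First differences: -164 , -440 , -908 , -1616 , -2612
Second differences: -276 , -468 , -708 , -996
Third differences: -192 , -240 , -288
Fourth differences: -48 , -48
The fourth differences are constant (-48).
-288 − 48 = -336;  -996 − 336 = -1332;  -2612 − 1332 = -3944;  -5766 − 3944 = -9710

-9710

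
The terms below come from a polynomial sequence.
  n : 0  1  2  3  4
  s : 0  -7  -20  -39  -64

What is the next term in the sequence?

Δ: -7, -13, -19, -25
Δ²: -6, -6, -6
Second differences constant at -6.
-25 − 6 = -31;  -64 − 31 = -95

-95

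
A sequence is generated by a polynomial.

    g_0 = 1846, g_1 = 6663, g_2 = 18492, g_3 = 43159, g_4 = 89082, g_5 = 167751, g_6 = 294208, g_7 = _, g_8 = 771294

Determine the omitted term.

Using the first 7 terms:
First differences: 4817, 11829, 24667, 45923, 78669, 126457
Second differences: 7012, 12838, 21256, 32746, 47788
Third differences: 5826, 8418, 11490, 15042
Fourth differences: 2592, 3072, 3552
Fifth differences: 480, 480
Constant fifth difference = 480.
Extend forward: 3552 + 480 = 4032;  15042 + 4032 = 19074;  47788 + 19074 = 66862;  126457 + 66862 = 193319;  294208 + 193319 = 487527

487527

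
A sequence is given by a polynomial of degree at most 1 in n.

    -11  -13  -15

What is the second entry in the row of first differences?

-2

D1: -2, -2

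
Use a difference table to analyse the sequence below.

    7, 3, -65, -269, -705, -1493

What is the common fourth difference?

D1: -4, -68, -204, -436, -788
D2: -64, -136, -232, -352
D3: -72, -96, -120
D4: -24, -24

-24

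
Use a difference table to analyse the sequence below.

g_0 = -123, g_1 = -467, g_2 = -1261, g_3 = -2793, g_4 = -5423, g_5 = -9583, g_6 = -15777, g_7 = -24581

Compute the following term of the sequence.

First differences: -344, -794, -1532, -2630, -4160, -6194, -8804
Second differences: -450, -738, -1098, -1530, -2034, -2610
Third differences: -288, -360, -432, -504, -576
Fourth differences: -72, -72, -72, -72
Fourth differences constant at -72.
-576 − 72 = -648;  -2610 − 648 = -3258;  -8804 − 3258 = -12062;  -24581 − 12062 = -36643

-36643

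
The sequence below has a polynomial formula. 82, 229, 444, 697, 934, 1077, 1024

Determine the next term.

649

Δ: 147  215  253  237  143  -53
Δ²: 68  38  -16  -94  -196
Δ³: -30  -54  -78  -102
Δ⁴: -24  -24  -24
Constant fourth difference = -24, so extend:
-102 − 24 = -126;  -196 − 126 = -322;  -53 − 322 = -375;  1024 − 375 = 649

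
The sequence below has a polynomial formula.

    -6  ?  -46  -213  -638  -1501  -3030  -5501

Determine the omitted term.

-5

Using the last 6 terms:
First differences: -167  -425  -863  -1529  -2471
Second differences: -258  -438  -666  -942
Third differences: -180  -228  -276
Fourth differences: -48  -48
Constant fourth difference = -48.
Extend backward: -180 + 48 = -132;  -258 + 132 = -126;  -167 + 126 = -41;  -46 + 41 = -5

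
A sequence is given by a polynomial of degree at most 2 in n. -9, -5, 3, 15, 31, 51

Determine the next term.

75

First differences: 4  8  12  16  20
Second differences: 4  4  4  4
Second differences constant at 4.
20 + 4 = 24;  51 + 24 = 75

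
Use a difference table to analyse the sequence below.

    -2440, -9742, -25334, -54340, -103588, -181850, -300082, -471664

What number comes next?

-712640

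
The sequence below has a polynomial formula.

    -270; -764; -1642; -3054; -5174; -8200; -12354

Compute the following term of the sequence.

Δ: -494, -878, -1412, -2120, -3026, -4154
Δ²: -384, -534, -708, -906, -1128
Δ³: -150, -174, -198, -222
Δ⁴: -24, -24, -24
The fourth differences are constant (-24).
-222 − 24 = -246;  -1128 − 246 = -1374;  -4154 − 1374 = -5528;  -12354 − 5528 = -17882

-17882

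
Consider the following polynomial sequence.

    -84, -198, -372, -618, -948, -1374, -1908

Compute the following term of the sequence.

Δ: -114  -174  -246  -330  -426  -534
Δ²: -60  -72  -84  -96  -108
Δ³: -12  -12  -12  -12
Third differences constant at -12.
-108 − 12 = -120;  -534 − 120 = -654;  -1908 − 654 = -2562

-2562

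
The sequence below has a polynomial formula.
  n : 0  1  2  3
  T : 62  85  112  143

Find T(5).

217

First differences: 23  27  31
Second differences: 4  4
Constant second difference = 4, so extend:
31 + 4 = 35;  143 + 35 = 178
35 + 4 = 39;  178 + 39 = 217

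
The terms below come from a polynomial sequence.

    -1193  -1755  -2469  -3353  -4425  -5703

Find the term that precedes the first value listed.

-765

-562  -714  -884  -1072  -1278
-152  -170  -188  -206
-18  -18  -18
The third differences are constant at -18.
Work back: -152 + 18 = -134;  -562 + 134 = -428;  -1193 + 428 = -765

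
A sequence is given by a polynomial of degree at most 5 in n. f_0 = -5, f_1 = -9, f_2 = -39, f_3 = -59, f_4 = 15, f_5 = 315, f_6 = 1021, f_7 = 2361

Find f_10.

D1: -4  -30  -20  74  300  706  1340
D2: -26  10  94  226  406  634
D3: 36  84  132  180  228
D4: 48  48  48  48
Constant fourth difference = 48, so extend:
228 + 48 = 276;  634 + 276 = 910;  1340 + 910 = 2250;  2361 + 2250 = 4611
276 + 48 = 324;  910 + 324 = 1234;  2250 + 1234 = 3484;  4611 + 3484 = 8095
324 + 48 = 372;  1234 + 372 = 1606;  3484 + 1606 = 5090;  8095 + 5090 = 13185

13185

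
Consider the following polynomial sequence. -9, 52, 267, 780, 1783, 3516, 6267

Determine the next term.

10372

Δ: 61, 215, 513, 1003, 1733, 2751
Δ²: 154, 298, 490, 730, 1018
Δ³: 144, 192, 240, 288
Δ⁴: 48, 48, 48
Fourth differences constant at 48.
288 + 48 = 336;  1018 + 336 = 1354;  2751 + 1354 = 4105;  6267 + 4105 = 10372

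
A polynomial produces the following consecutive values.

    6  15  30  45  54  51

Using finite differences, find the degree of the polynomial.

9, 15, 15, 9, -3
6, 0, -6, -12
-6, -6, -6
The third differences are constant, so the polynomial has degree 3.

3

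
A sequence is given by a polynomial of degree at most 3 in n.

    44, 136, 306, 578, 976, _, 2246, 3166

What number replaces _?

1524

Using the first 5 terms:
First differences: 92, 170, 272, 398
Second differences: 78, 102, 126
Third differences: 24, 24
Constant third difference = 24.
Extend forward: 126 + 24 = 150;  398 + 150 = 548;  976 + 548 = 1524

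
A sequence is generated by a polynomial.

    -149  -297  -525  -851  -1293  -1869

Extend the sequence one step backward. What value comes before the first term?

-63

Δ: -148  -228  -326  -442  -576
Δ²: -80  -98  -116  -134
Δ³: -18  -18  -18
The third differences are constant at -18.
Work back: -80 + 18 = -62;  -148 + 62 = -86;  -149 + 86 = -63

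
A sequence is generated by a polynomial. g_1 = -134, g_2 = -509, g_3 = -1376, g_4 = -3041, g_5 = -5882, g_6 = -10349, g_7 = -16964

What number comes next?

-26321

Δ: -375  -867  -1665  -2841  -4467  -6615
Δ²: -492  -798  -1176  -1626  -2148
Δ³: -306  -378  -450  -522
Δ⁴: -72  -72  -72
The fourth differences are constant (-72).
-522 − 72 = -594;  -2148 − 594 = -2742;  -6615 − 2742 = -9357;  -16964 − 9357 = -26321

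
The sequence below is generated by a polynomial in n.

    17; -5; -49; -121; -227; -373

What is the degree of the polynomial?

3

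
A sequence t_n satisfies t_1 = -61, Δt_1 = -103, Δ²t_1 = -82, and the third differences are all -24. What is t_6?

Build the table forward from the leading diagonal:
D3: -24, -24, -24, -24, -24, -24
D2: -82, -106, -130, -154, -178, -202
D1: -103, -185, -291, -421, -575, -753
t: -61, -164, -349, -640, -1061, -1636

-1636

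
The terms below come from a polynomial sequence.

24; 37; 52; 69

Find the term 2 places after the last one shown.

109

Δ: 13, 15, 17
Δ²: 2, 2
The second differences are constant (2).
17 + 2 = 19;  69 + 19 = 88
19 + 2 = 21;  88 + 21 = 109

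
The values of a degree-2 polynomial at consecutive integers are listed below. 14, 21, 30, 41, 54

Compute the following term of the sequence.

First differences: 7  9  11  13
Second differences: 2  2  2
Constant second difference = 2, so extend:
13 + 2 = 15;  54 + 15 = 69

69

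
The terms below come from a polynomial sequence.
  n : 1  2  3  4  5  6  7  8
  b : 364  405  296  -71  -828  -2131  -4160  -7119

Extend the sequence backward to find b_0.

First differences: 41  -109  -367  -757  -1303  -2029  -2959
Second differences: -150  -258  -390  -546  -726  -930
Third differences: -108  -132  -156  -180  -204
Fourth differences: -24  -24  -24  -24
The fourth differences are constant at -24.
Work back: -108 + 24 = -84;  -150 + 84 = -66;  41 + 66 = 107;  364 − 107 = 257

257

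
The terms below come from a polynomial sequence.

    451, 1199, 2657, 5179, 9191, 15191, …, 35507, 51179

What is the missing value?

23749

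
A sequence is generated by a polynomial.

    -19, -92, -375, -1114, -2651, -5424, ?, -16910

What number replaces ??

-9967

Using the first 6 terms:
First differences: -73, -283, -739, -1537, -2773
Second differences: -210, -456, -798, -1236
Third differences: -246, -342, -438
Fourth differences: -96, -96
Constant fourth difference = -96.
Extend forward: -438 − 96 = -534;  -1236 − 534 = -1770;  -2773 − 1770 = -4543;  -5424 − 4543 = -9967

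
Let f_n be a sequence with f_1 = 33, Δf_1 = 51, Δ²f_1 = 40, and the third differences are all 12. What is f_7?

Build the table forward from the leading diagonal:
Δ³: 12  12  12  12  12  12  12
Δ²: 40  52  64  76  88  100  112
Δ: 51  91  143  207  283  371  471
f: 33  84  175  318  525  808  1179

1179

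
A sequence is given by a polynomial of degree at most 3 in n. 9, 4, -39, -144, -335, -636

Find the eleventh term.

Δ: -5  -43  -105  -191  -301
Δ²: -38  -62  -86  -110
Δ³: -24  -24  -24
Third differences constant at -24.
-110 − 24 = -134;  -301 − 134 = -435;  -636 − 435 = -1071
-134 − 24 = -158;  -435 − 158 = -593;  -1071 − 593 = -1664
-158 − 24 = -182;  -593 − 182 = -775;  -1664 − 775 = -2439
-182 − 24 = -206;  -775 − 206 = -981;  -2439 − 981 = -3420
-206 − 24 = -230;  -981 − 230 = -1211;  -3420 − 1211 = -4631

-4631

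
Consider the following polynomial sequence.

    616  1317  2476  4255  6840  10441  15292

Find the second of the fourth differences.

First differences: 701, 1159, 1779, 2585, 3601, 4851
Second differences: 458, 620, 806, 1016, 1250
Third differences: 162, 186, 210, 234
Fourth differences: 24, 24, 24

24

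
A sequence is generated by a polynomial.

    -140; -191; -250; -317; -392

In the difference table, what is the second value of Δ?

First differences: -51, -59, -67, -75
Second differences: -8, -8, -8

-59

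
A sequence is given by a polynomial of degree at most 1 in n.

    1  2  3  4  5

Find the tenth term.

10

First differences: 1, 1, 1, 1
First differences constant at 1.
5 + 1 = 6
6 + 1 = 7
7 + 1 = 8
8 + 1 = 9
9 + 1 = 10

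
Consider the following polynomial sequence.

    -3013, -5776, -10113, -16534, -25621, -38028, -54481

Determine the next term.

First differences: -2763  -4337  -6421  -9087  -12407  -16453
Second differences: -1574  -2084  -2666  -3320  -4046
Third differences: -510  -582  -654  -726
Fourth differences: -72  -72  -72
Fourth differences constant at -72.
-726 − 72 = -798;  -4046 − 798 = -4844;  -16453 − 4844 = -21297;  -54481 − 21297 = -75778

-75778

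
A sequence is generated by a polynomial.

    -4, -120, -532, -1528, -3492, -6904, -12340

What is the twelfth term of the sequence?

-96760

Δ: -116, -412, -996, -1964, -3412, -5436
Δ²: -296, -584, -968, -1448, -2024
Δ³: -288, -384, -480, -576
Δ⁴: -96, -96, -96
Fourth differences constant at -96.
-576 − 96 = -672;  -2024 − 672 = -2696;  -5436 − 2696 = -8132;  -12340 − 8132 = -20472
-672 − 96 = -768;  -2696 − 768 = -3464;  -8132 − 3464 = -11596;  -20472 − 11596 = -32068
-768 − 96 = -864;  -3464 − 864 = -4328;  -11596 − 4328 = -15924;  -32068 − 15924 = -47992
-864 − 96 = -960;  -4328 − 960 = -5288;  -15924 − 5288 = -21212;  -47992 − 21212 = -69204
-960 − 96 = -1056;  -5288 − 1056 = -6344;  -21212 − 6344 = -27556;  -69204 − 27556 = -96760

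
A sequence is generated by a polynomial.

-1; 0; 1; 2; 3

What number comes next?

4

Δ: 1, 1, 1, 1
The first differences are constant (1).
3 + 1 = 4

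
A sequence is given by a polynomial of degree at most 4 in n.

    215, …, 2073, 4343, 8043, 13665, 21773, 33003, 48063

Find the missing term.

Using the last 7 terms:
2270  3700  5622  8108  11230  15060
1430  1922  2486  3122  3830
492  564  636  708
72  72  72
Constant fourth difference = 72.
Extend backward: 492 − 72 = 420;  1430 − 420 = 1010;  2270 − 1010 = 1260;  2073 − 1260 = 813

813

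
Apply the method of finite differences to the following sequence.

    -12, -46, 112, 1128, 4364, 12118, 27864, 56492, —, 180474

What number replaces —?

104548

Using the first 8 terms:
-34, 158, 1016, 3236, 7754, 15746, 28628
192, 858, 2220, 4518, 7992, 12882
666, 1362, 2298, 3474, 4890
696, 936, 1176, 1416
240, 240, 240
Constant fifth difference = 240.
Extend forward: 1416 + 240 = 1656;  4890 + 1656 = 6546;  12882 + 6546 = 19428;  28628 + 19428 = 48056;  56492 + 48056 = 104548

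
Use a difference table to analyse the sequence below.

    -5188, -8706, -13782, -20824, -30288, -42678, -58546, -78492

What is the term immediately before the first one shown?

Δ: -3518, -5076, -7042, -9464, -12390, -15868, -19946
Δ²: -1558, -1966, -2422, -2926, -3478, -4078
Δ³: -408, -456, -504, -552, -600
Δ⁴: -48, -48, -48, -48
The fourth differences are constant at -48.
Work back: -408 + 48 = -360;  -1558 + 360 = -1198;  -3518 + 1198 = -2320;  -5188 + 2320 = -2868

-2868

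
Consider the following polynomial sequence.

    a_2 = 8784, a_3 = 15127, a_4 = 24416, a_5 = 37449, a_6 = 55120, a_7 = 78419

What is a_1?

D1: 6343, 9289, 13033, 17671, 23299
D2: 2946, 3744, 4638, 5628
D3: 798, 894, 990
D4: 96, 96
The fourth differences are constant at 96.
Work back: 798 − 96 = 702;  2946 − 702 = 2244;  6343 − 2244 = 4099;  8784 − 4099 = 4685

4685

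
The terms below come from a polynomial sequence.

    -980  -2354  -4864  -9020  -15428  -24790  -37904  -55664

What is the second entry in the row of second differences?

Δ: -1374, -2510, -4156, -6408, -9362, -13114, -17760
Δ²: -1136, -1646, -2252, -2954, -3752, -4646
Δ³: -510, -606, -702, -798, -894
Δ⁴: -96, -96, -96, -96

-1646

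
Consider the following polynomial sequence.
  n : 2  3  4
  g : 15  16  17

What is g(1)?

Δ: 1  1
The first differences are constant at 1.
Work back: 15 − 1 = 14

14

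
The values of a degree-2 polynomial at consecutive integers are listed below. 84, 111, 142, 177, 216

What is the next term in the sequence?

D1: 27 , 31 , 35 , 39
D2: 4 , 4 , 4
The second differences are constant (4).
39 + 4 = 43;  216 + 43 = 259

259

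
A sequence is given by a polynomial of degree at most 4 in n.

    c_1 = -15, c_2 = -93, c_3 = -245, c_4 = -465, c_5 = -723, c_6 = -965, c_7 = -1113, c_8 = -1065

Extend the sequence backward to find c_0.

7

First differences: -78, -152, -220, -258, -242, -148, 48
Second differences: -74, -68, -38, 16, 94, 196
Third differences: 6, 30, 54, 78, 102
Fourth differences: 24, 24, 24, 24
The fourth differences are constant at 24.
Work back: 6 − 24 = -18;  -74 + 18 = -56;  -78 + 56 = -22;  -15 + 22 = 7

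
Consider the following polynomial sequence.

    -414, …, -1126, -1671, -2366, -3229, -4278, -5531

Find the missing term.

Using the last 6 terms:
Δ: -545  -695  -863  -1049  -1253
Δ²: -150  -168  -186  -204
Δ³: -18  -18  -18
Constant third difference = -18.
Extend backward: -150 + 18 = -132;  -545 + 132 = -413;  -1126 + 413 = -713

-713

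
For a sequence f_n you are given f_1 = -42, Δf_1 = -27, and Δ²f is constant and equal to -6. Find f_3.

Build the table forward from the leading diagonal:
D2: -6  -6  -6
D1: -27  -33  -39
f: -42  -69  -102

-102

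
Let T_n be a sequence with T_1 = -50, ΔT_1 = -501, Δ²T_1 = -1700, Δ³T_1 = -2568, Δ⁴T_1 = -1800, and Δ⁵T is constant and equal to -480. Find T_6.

-54715

Build the table forward from the leading diagonal:
Δ⁵: -480, -480, -480, -480, -480, -480
Δ⁴: -1800, -2280, -2760, -3240, -3720, -4200
Δ³: -2568, -4368, -6648, -9408, -12648, -16368
Δ²: -1700, -4268, -8636, -15284, -24692, -37340
Δ: -501, -2201, -6469, -15105, -30389, -55081
T: -50, -551, -2752, -9221, -24326, -54715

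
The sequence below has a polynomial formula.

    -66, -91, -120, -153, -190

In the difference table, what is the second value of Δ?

-29

D1: -25, -29, -33, -37
D2: -4, -4, -4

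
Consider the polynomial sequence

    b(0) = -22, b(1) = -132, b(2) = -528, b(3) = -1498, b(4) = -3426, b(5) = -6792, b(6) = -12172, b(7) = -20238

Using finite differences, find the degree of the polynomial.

D1: -110, -396, -970, -1928, -3366, -5380, -8066
D2: -286, -574, -958, -1438, -2014, -2686
D3: -288, -384, -480, -576, -672
D4: -96, -96, -96, -96
The fourth differences are constant, so the polynomial has degree 4.

4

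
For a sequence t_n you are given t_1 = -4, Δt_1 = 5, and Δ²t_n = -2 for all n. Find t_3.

Build the table forward from the leading diagonal:
D2: -2  -2  -2
D1: 5  3  1
t: -4  1  4

4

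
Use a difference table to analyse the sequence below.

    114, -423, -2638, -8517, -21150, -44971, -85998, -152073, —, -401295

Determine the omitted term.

Using the first 8 terms:
First differences: -537  -2215  -5879  -12633  -23821  -41027  -66075
Second differences: -1678  -3664  -6754  -11188  -17206  -25048
Third differences: -1986  -3090  -4434  -6018  -7842
Fourth differences: -1104  -1344  -1584  -1824
Fifth differences: -240  -240  -240
Constant fifth difference = -240.
Extend forward: -1824 − 240 = -2064;  -7842 − 2064 = -9906;  -25048 − 9906 = -34954;  -66075 − 34954 = -101029;  -152073 − 101029 = -253102

-253102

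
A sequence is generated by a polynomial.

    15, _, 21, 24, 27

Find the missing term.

Using the last 3 terms:
3, 3
Constant first difference = 3.
Extend backward: 21 − 3 = 18

18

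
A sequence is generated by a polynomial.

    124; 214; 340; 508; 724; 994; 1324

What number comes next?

1720

90, 126, 168, 216, 270, 330
36, 42, 48, 54, 60
6, 6, 6, 6
The third differences are constant (6).
60 + 6 = 66;  330 + 66 = 396;  1324 + 396 = 1720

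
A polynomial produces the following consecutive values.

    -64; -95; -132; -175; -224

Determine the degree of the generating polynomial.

2

D1: -31, -37, -43, -49
D2: -6, -6, -6
The second differences are constant, so the polynomial has degree 2.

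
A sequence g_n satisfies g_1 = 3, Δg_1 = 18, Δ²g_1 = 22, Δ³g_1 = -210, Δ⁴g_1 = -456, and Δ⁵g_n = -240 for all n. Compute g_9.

-56357

Build the table forward from the leading diagonal:
Fifth differences: -240, -240, -240, -240, -240, -240, -240, -240, -240
Fourth differences: -456, -696, -936, -1176, -1416, -1656, -1896, -2136, -2376
Third differences: -210, -666, -1362, -2298, -3474, -4890, -6546, -8442, -10578
Second differences: 22, -188, -854, -2216, -4514, -7988, -12878, -19424, -27866
First differences: 18, 40, -148, -1002, -3218, -7732, -15720, -28598, -48022
g: 3, 21, 61, -87, -1089, -4307, -12039, -27759, -56357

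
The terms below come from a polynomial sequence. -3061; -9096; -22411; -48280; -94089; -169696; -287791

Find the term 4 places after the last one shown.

-1558131

D1: -6035 , -13315 , -25869 , -45809 , -75607 , -118095
D2: -7280 , -12554 , -19940 , -29798 , -42488
D3: -5274 , -7386 , -9858 , -12690
D4: -2112 , -2472 , -2832
D5: -360 , -360
The fifth differences are constant (-360).
-2832 − 360 = -3192;  -12690 − 3192 = -15882;  -42488 − 15882 = -58370;  -118095 − 58370 = -176465;  -287791 − 176465 = -464256
-3192 − 360 = -3552;  -15882 − 3552 = -19434;  -58370 − 19434 = -77804;  -176465 − 77804 = -254269;  -464256 − 254269 = -718525
-3552 − 360 = -3912;  -19434 − 3912 = -23346;  -77804 − 23346 = -101150;  -254269 − 101150 = -355419;  -718525 − 355419 = -1073944
-3912 − 360 = -4272;  -23346 − 4272 = -27618;  -101150 − 27618 = -128768;  -355419 − 128768 = -484187;  -1073944 − 484187 = -1558131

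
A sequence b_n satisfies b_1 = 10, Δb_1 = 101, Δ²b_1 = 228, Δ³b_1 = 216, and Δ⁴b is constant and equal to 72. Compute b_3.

440

Build the table forward from the leading diagonal:
Δ⁴: 72, 72, 72
Δ³: 216, 288, 360
Δ²: 228, 444, 732
Δ: 101, 329, 773
b: 10, 111, 440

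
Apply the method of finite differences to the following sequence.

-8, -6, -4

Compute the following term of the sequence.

-2

D1: 2, 2
Constant first difference = 2, so extend:
-4 + 2 = -2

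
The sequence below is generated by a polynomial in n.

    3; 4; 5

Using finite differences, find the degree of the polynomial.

1

1, 1
The first differences are constant, so the polynomial has degree 1.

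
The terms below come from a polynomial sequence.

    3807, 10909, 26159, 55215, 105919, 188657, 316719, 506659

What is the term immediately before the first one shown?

1019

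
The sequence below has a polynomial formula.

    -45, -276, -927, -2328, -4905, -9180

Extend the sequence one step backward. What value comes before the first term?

Δ: -231, -651, -1401, -2577, -4275
Δ²: -420, -750, -1176, -1698
Δ³: -330, -426, -522
Δ⁴: -96, -96
The fourth differences are constant at -96.
Work back: -330 + 96 = -234;  -420 + 234 = -186;  -231 + 186 = -45;  -45 + 45 = 0

0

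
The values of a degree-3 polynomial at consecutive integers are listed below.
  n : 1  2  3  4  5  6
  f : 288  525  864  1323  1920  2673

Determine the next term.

D1: 237, 339, 459, 597, 753
D2: 102, 120, 138, 156
D3: 18, 18, 18
Constant third difference = 18, so extend:
156 + 18 = 174;  753 + 174 = 927;  2673 + 927 = 3600

3600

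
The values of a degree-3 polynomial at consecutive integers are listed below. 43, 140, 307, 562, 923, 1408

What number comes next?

2035

Δ: 97, 167, 255, 361, 485
Δ²: 70, 88, 106, 124
Δ³: 18, 18, 18
The third differences are constant (18).
124 + 18 = 142;  485 + 142 = 627;  1408 + 627 = 2035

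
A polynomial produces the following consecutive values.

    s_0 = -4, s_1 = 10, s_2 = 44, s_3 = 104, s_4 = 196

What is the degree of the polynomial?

3

First differences: 14, 34, 60, 92
Second differences: 20, 26, 32
Third differences: 6, 6
The third differences are constant, so the polynomial has degree 3.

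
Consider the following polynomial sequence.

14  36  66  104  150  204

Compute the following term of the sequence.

Δ: 22  30  38  46  54
Δ²: 8  8  8  8
The second differences are constant (8).
54 + 8 = 62;  204 + 62 = 266

266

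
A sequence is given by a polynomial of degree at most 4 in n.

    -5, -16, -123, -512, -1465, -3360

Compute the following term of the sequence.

-6671

First differences: -11, -107, -389, -953, -1895
Second differences: -96, -282, -564, -942
Third differences: -186, -282, -378
Fourth differences: -96, -96
Fourth differences constant at -96.
-378 − 96 = -474;  -942 − 474 = -1416;  -1895 − 1416 = -3311;  -3360 − 3311 = -6671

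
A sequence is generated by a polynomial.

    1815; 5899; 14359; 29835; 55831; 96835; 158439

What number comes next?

247459

D1: 4084 , 8460 , 15476 , 25996 , 41004 , 61604
D2: 4376 , 7016 , 10520 , 15008 , 20600
D3: 2640 , 3504 , 4488 , 5592
D4: 864 , 984 , 1104
D5: 120 , 120
Constant fifth difference = 120, so extend:
1104 + 120 = 1224;  5592 + 1224 = 6816;  20600 + 6816 = 27416;  61604 + 27416 = 89020;  158439 + 89020 = 247459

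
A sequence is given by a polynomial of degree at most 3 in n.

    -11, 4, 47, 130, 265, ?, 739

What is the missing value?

464

Using the first 5 terms:
D1: 15  43  83  135
D2: 28  40  52
D3: 12  12
Constant third difference = 12.
Extend forward: 52 + 12 = 64;  135 + 64 = 199;  265 + 199 = 464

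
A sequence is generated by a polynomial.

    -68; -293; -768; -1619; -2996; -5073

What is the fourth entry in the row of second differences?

-700

Δ: -225, -475, -851, -1377, -2077
Δ²: -250, -376, -526, -700
Δ³: -126, -150, -174
Δ⁴: -24, -24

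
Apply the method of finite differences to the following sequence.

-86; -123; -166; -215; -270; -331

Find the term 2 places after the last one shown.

D1: -37, -43, -49, -55, -61
D2: -6, -6, -6, -6
Second differences constant at -6.
-61 − 6 = -67;  -331 − 67 = -398
-67 − 6 = -73;  -398 − 73 = -471

-471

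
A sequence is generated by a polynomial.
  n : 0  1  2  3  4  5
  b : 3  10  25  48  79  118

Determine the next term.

165

7, 15, 23, 31, 39
8, 8, 8, 8
The second differences are constant (8).
39 + 8 = 47;  118 + 47 = 165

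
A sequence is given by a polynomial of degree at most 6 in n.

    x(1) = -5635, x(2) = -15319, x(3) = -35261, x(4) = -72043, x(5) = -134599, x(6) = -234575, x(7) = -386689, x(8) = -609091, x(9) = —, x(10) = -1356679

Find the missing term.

-923723

Using the first 8 terms:
First differences: -9684, -19942, -36782, -62556, -99976, -152114, -222402
Second differences: -10258, -16840, -25774, -37420, -52138, -70288
Third differences: -6582, -8934, -11646, -14718, -18150
Fourth differences: -2352, -2712, -3072, -3432
Fifth differences: -360, -360, -360
Constant fifth difference = -360.
Extend forward: -3432 − 360 = -3792;  -18150 − 3792 = -21942;  -70288 − 21942 = -92230;  -222402 − 92230 = -314632;  -609091 − 314632 = -923723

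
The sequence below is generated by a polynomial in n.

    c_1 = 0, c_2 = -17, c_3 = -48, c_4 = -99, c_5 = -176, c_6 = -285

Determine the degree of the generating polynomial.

3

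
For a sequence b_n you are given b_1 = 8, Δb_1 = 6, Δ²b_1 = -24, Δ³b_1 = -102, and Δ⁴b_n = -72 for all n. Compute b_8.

Build the table forward from the leading diagonal:
Δ⁴: -72, -72, -72, -72, -72, -72, -72, -72
Δ³: -102, -174, -246, -318, -390, -462, -534, -606
Δ²: -24, -126, -300, -546, -864, -1254, -1716, -2250
Δ: 6, -18, -144, -444, -990, -1854, -3108, -4824
b: 8, 14, -4, -148, -592, -1582, -3436, -6544

-6544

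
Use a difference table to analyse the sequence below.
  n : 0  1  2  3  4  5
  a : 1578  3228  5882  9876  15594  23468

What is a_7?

D1: 1650, 2654, 3994, 5718, 7874
D2: 1004, 1340, 1724, 2156
D3: 336, 384, 432
D4: 48, 48
Constant fourth difference = 48, so extend:
432 + 48 = 480;  2156 + 480 = 2636;  7874 + 2636 = 10510;  23468 + 10510 = 33978
480 + 48 = 528;  2636 + 528 = 3164;  10510 + 3164 = 13674;  33978 + 13674 = 47652

47652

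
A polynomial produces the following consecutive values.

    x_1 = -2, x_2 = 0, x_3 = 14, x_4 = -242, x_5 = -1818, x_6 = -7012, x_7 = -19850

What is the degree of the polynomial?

D1: 2, 14, -256, -1576, -5194, -12838
D2: 12, -270, -1320, -3618, -7644
D3: -282, -1050, -2298, -4026
D4: -768, -1248, -1728
D5: -480, -480
The fifth differences are constant, so the polynomial has degree 5.

5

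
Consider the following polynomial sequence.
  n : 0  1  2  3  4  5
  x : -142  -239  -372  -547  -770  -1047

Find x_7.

-1787

D1: -97, -133, -175, -223, -277
D2: -36, -42, -48, -54
D3: -6, -6, -6
Third differences constant at -6.
-54 − 6 = -60;  -277 − 60 = -337;  -1047 − 337 = -1384
-60 − 6 = -66;  -337 − 66 = -403;  -1384 − 403 = -1787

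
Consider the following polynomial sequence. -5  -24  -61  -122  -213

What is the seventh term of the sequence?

-509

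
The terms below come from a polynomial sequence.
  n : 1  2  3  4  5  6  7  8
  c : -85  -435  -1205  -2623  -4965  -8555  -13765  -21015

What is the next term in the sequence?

-30773

-350, -770, -1418, -2342, -3590, -5210, -7250
-420, -648, -924, -1248, -1620, -2040
-228, -276, -324, -372, -420
-48, -48, -48, -48
Fourth differences constant at -48.
-420 − 48 = -468;  -2040 − 468 = -2508;  -7250 − 2508 = -9758;  -21015 − 9758 = -30773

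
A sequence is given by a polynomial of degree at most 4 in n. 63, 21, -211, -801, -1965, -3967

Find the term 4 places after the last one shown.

-27315

Δ: -42, -232, -590, -1164, -2002
Δ²: -190, -358, -574, -838
Δ³: -168, -216, -264
Δ⁴: -48, -48
Constant fourth difference = -48, so extend:
-264 − 48 = -312;  -838 − 312 = -1150;  -2002 − 1150 = -3152;  -3967 − 3152 = -7119
-312 − 48 = -360;  -1150 − 360 = -1510;  -3152 − 1510 = -4662;  -7119 − 4662 = -11781
-360 − 48 = -408;  -1510 − 408 = -1918;  -4662 − 1918 = -6580;  -11781 − 6580 = -18361
-408 − 48 = -456;  -1918 − 456 = -2374;  -6580 − 2374 = -8954;  -18361 − 8954 = -27315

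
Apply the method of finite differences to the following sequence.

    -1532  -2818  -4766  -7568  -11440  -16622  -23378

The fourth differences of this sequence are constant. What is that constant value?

-24

First differences: -1286, -1948, -2802, -3872, -5182, -6756
Second differences: -662, -854, -1070, -1310, -1574
Third differences: -192, -216, -240, -264
Fourth differences: -24, -24, -24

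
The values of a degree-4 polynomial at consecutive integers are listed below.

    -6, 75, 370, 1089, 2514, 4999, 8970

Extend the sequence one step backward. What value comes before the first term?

Δ: 81, 295, 719, 1425, 2485, 3971
Δ²: 214, 424, 706, 1060, 1486
Δ³: 210, 282, 354, 426
Δ⁴: 72, 72, 72
The fourth differences are constant at 72.
Work back: 210 − 72 = 138;  214 − 138 = 76;  81 − 76 = 5;  -6 − 5 = -11

-11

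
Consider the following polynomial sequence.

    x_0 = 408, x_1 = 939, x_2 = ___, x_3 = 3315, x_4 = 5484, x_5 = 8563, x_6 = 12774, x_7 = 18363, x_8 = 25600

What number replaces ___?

1858

Using the last 6 terms:
2169  3079  4211  5589  7237
910  1132  1378  1648
222  246  270
24  24
Constant fourth difference = 24.
Extend backward: 222 − 24 = 198;  910 − 198 = 712;  2169 − 712 = 1457;  3315 − 1457 = 1858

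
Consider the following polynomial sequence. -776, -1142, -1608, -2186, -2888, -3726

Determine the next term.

-4712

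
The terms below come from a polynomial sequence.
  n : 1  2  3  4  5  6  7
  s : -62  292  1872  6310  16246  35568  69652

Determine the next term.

125602

Δ: 354, 1580, 4438, 9936, 19322, 34084
Δ²: 1226, 2858, 5498, 9386, 14762
Δ³: 1632, 2640, 3888, 5376
Δ⁴: 1008, 1248, 1488
Δ⁵: 240, 240
Constant fifth difference = 240, so extend:
1488 + 240 = 1728;  5376 + 1728 = 7104;  14762 + 7104 = 21866;  34084 + 21866 = 55950;  69652 + 55950 = 125602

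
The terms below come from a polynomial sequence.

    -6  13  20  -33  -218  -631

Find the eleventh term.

-11156

19  7  -53  -185  -413
-12  -60  -132  -228
-48  -72  -96
-24  -24
Constant fourth difference = -24, so extend:
-96 − 24 = -120;  -228 − 120 = -348;  -413 − 348 = -761;  -631 − 761 = -1392
-120 − 24 = -144;  -348 − 144 = -492;  -761 − 492 = -1253;  -1392 − 1253 = -2645
-144 − 24 = -168;  -492 − 168 = -660;  -1253 − 660 = -1913;  -2645 − 1913 = -4558
-168 − 24 = -192;  -660 − 192 = -852;  -1913 − 852 = -2765;  -4558 − 2765 = -7323
-192 − 24 = -216;  -852 − 216 = -1068;  -2765 − 1068 = -3833;  -7323 − 3833 = -11156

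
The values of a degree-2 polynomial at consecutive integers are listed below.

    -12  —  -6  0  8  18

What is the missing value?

Using the last 4 terms:
Δ: 6  8  10
Δ²: 2  2
Constant second difference = 2.
Extend backward: 6 − 2 = 4;  -6 − 4 = -10

-10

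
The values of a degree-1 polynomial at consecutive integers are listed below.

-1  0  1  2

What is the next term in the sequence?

3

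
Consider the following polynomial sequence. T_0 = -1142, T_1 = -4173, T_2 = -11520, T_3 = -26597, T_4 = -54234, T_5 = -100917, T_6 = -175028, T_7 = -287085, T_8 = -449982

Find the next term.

Δ: -3031, -7347, -15077, -27637, -46683, -74111, -112057, -162897
Δ²: -4316, -7730, -12560, -19046, -27428, -37946, -50840
Δ³: -3414, -4830, -6486, -8382, -10518, -12894
Δ⁴: -1416, -1656, -1896, -2136, -2376
Δ⁵: -240, -240, -240, -240
The fifth differences are constant (-240).
-2376 − 240 = -2616;  -12894 − 2616 = -15510;  -50840 − 15510 = -66350;  -162897 − 66350 = -229247;  -449982 − 229247 = -679229

-679229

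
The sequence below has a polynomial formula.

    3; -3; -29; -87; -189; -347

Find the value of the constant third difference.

D1: -6, -26, -58, -102, -158
D2: -20, -32, -44, -56
D3: -12, -12, -12

-12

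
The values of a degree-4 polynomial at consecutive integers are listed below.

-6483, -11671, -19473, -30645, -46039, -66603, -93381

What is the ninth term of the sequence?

-170235

-5188 , -7802 , -11172 , -15394 , -20564 , -26778
-2614 , -3370 , -4222 , -5170 , -6214
-756 , -852 , -948 , -1044
-96 , -96 , -96
Constant fourth difference = -96, so extend:
-1044 − 96 = -1140;  -6214 − 1140 = -7354;  -26778 − 7354 = -34132;  -93381 − 34132 = -127513
-1140 − 96 = -1236;  -7354 − 1236 = -8590;  -34132 − 8590 = -42722;  -127513 − 42722 = -170235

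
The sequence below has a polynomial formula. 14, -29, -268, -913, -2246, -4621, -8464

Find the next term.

-14273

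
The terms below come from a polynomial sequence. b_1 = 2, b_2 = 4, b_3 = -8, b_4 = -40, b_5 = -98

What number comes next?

First differences: 2  -12  -32  -58
Second differences: -14  -20  -26
Third differences: -6  -6
Constant third difference = -6, so extend:
-26 − 6 = -32;  -58 − 32 = -90;  -98 − 90 = -188

-188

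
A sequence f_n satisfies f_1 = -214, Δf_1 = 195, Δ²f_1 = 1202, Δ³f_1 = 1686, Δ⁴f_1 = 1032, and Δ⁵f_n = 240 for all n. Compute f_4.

5663

Build the table forward from the leading diagonal:
Δ⁵: 240  240  240  240
Δ⁴: 1032  1272  1512  1752
Δ³: 1686  2718  3990  5502
Δ²: 1202  2888  5606  9596
Δ: 195  1397  4285  9891
f: -214  -19  1378  5663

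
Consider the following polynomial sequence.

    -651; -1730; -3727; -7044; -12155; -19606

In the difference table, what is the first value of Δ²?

-918

D1: -1079, -1997, -3317, -5111, -7451
D2: -918, -1320, -1794, -2340
D3: -402, -474, -546
D4: -72, -72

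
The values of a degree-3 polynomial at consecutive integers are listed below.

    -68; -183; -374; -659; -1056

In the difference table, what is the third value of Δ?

-285

First differences: -115, -191, -285, -397
Second differences: -76, -94, -112
Third differences: -18, -18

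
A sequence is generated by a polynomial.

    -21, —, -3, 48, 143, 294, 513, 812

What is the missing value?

-22

Using the last 6 terms:
Δ: 51  95  151  219  299
Δ²: 44  56  68  80
Δ³: 12  12  12
Constant third difference = 12.
Extend backward: 44 − 12 = 32;  51 − 32 = 19;  -3 − 19 = -22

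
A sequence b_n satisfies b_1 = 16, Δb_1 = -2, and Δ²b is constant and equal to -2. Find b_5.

-4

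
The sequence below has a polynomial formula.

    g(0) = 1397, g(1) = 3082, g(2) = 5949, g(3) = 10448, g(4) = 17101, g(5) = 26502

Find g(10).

140557

1685 , 2867 , 4499 , 6653 , 9401
1182 , 1632 , 2154 , 2748
450 , 522 , 594
72 , 72
The fourth differences are constant (72).
594 + 72 = 666;  2748 + 666 = 3414;  9401 + 3414 = 12815;  26502 + 12815 = 39317
666 + 72 = 738;  3414 + 738 = 4152;  12815 + 4152 = 16967;  39317 + 16967 = 56284
738 + 72 = 810;  4152 + 810 = 4962;  16967 + 4962 = 21929;  56284 + 21929 = 78213
810 + 72 = 882;  4962 + 882 = 5844;  21929 + 5844 = 27773;  78213 + 27773 = 105986
882 + 72 = 954;  5844 + 954 = 6798;  27773 + 6798 = 34571;  105986 + 34571 = 140557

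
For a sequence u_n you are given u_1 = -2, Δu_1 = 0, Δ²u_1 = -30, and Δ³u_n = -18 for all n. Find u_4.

Build the table forward from the leading diagonal:
D3: -18, -18, -18, -18
D2: -30, -48, -66, -84
D1: 0, -30, -78, -144
u: -2, -2, -32, -110

-110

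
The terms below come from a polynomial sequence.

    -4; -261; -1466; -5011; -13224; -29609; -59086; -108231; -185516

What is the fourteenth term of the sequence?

-1453521

Δ: -257, -1205, -3545, -8213, -16385, -29477, -49145, -77285
Δ²: -948, -2340, -4668, -8172, -13092, -19668, -28140
Δ³: -1392, -2328, -3504, -4920, -6576, -8472
Δ⁴: -936, -1176, -1416, -1656, -1896
Δ⁵: -240, -240, -240, -240
Fifth differences constant at -240.
-1896 − 240 = -2136;  -8472 − 2136 = -10608;  -28140 − 10608 = -38748;  -77285 − 38748 = -116033;  -185516 − 116033 = -301549
-2136 − 240 = -2376;  -10608 − 2376 = -12984;  -38748 − 12984 = -51732;  -116033 − 51732 = -167765;  -301549 − 167765 = -469314
-2376 − 240 = -2616;  -12984 − 2616 = -15600;  -51732 − 15600 = -67332;  -167765 − 67332 = -235097;  -469314 − 235097 = -704411
-2616 − 240 = -2856;  -15600 − 2856 = -18456;  -67332 − 18456 = -85788;  -235097 − 85788 = -320885;  -704411 − 320885 = -1025296
-2856 − 240 = -3096;  -18456 − 3096 = -21552;  -85788 − 21552 = -107340;  -320885 − 107340 = -428225;  -1025296 − 428225 = -1453521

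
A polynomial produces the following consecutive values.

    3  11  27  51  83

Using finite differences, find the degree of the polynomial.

First differences: 8, 16, 24, 32
Second differences: 8, 8, 8
The second differences are constant, so the polynomial has degree 2.

2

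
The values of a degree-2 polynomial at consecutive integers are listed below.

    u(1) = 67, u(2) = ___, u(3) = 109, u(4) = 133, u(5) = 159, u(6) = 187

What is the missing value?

87

Using the last 4 terms:
Δ: 24  26  28
Δ²: 2  2
Constant second difference = 2.
Extend backward: 24 − 2 = 22;  109 − 22 = 87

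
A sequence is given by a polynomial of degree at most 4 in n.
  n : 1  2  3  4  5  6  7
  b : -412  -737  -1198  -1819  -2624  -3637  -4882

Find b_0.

Δ: -325  -461  -621  -805  -1013  -1245
Δ²: -136  -160  -184  -208  -232
Δ³: -24  -24  -24  -24
The third differences are constant at -24.
Work back: -136 + 24 = -112;  -325 + 112 = -213;  -412 + 213 = -199

-199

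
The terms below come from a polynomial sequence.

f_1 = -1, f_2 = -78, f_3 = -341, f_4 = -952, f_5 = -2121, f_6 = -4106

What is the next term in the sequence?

Δ: -77 , -263 , -611 , -1169 , -1985
Δ²: -186 , -348 , -558 , -816
Δ³: -162 , -210 , -258
Δ⁴: -48 , -48
The fourth differences are constant (-48).
-258 − 48 = -306;  -816 − 306 = -1122;  -1985 − 1122 = -3107;  -4106 − 3107 = -7213

-7213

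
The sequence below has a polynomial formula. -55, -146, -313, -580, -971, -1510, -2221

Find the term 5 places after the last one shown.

-9196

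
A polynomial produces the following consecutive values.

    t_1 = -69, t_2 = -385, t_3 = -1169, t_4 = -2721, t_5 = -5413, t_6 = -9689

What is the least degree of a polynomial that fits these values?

First differences: -316, -784, -1552, -2692, -4276
Second differences: -468, -768, -1140, -1584
Third differences: -300, -372, -444
Fourth differences: -72, -72
The fourth differences are constant, so the polynomial has degree 4.

4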